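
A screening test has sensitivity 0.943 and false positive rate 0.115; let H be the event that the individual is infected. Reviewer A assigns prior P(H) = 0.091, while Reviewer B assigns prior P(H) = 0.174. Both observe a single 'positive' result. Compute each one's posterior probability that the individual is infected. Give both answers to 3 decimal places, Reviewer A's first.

Reviewer A: 0.451; Reviewer B: 0.633

The likelihood ratio for a 'positive' result is 0.943/0.115 = 8.2000.
Reviewer A: prior odds 0.091/0.909 = 0.10011; posterior odds 0.82090; posterior probability 0.451.
Reviewer B: prior odds 0.174/0.826 = 0.21065; posterior odds 1.7274; posterior probability 0.633.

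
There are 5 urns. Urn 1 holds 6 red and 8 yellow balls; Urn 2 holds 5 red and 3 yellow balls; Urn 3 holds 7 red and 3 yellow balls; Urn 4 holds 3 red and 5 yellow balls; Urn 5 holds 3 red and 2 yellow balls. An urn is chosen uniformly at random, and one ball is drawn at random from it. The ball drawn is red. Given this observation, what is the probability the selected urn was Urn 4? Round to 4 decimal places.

Posterior probability ≈ 0.1374

P(red|Urn 1) = 0.4286; P(red|Urn 2) = 0.625; P(red|Urn 3) = 0.7; P(red|Urn 4) = 0.375; P(red|Urn 5) = 0.6.
Prior × likelihood for each source: 0.2·0.4286=0.08571, 0.2·0.625=0.1250, 0.2·0.7=0.1400, 0.2·0.375=0.07500, 0.2·0.6=0.1200. Summing gives P(red) = 0.54571.
P(Urn 4 | red) = 0.07500 / 0.54571 = 0.1374.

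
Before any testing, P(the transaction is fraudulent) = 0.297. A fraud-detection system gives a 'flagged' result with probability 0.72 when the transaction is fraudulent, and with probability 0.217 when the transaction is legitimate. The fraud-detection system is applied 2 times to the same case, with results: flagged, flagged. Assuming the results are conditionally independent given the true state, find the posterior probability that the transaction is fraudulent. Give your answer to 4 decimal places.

Posterior P(H) ≈ 0.8230

With H the event that the transaction is fraudulent, the joint likelihood of the observed sequence is P(data|H) = 0.72·0.72 = 0.51840 and P(data|¬H) = 0.217·0.217 = 0.047089.
Bayes: P(H|data) = 0.297·0.51840 / (0.297·0.51840 + 0.703·0.047089) = 0.15396/0.18707 = 0.8230.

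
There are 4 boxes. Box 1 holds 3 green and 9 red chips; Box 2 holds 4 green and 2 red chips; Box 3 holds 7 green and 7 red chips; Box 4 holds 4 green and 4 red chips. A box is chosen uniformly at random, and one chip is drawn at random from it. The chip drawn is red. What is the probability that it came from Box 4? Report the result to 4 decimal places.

P(red|Box 1) = 0.75; P(red|Box 2) = 0.3333; P(red|Box 3) = 0.5; P(red|Box 4) = 0.5.
Prior × likelihood for each source: 0.25·0.75=0.1875, 0.25·0.3333=0.08333, 0.25·0.5=0.1250, 0.25·0.5=0.1250. Summing gives P(red) = 0.52083.
P(Box 4 | red) = 0.1250 / 0.52083 = 0.2400.

Posterior probability ≈ 0.2400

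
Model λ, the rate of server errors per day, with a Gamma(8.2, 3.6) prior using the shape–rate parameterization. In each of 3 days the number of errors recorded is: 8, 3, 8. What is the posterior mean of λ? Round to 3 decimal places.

Total count ∑xᵢ = 19 over n = 3 days.
Gamma is conjugate to the Poisson likelihood: posterior is Gamma(shape = 8.2+19 = 27.2, rate = 3.6+3 = 6.6).
Posterior mean = shape/rate = 27.2/6.6 = 4.121.

Posterior mean ≈ 4.121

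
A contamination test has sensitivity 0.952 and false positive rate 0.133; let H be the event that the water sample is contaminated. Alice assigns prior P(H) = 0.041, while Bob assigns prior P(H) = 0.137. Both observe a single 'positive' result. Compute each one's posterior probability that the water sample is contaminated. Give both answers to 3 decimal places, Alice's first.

The likelihood ratio for a 'positive' result is 0.952/0.133 = 7.1579.
Alice: prior odds 0.041/0.959 = 0.042753; posterior odds 0.30602; posterior probability 0.234.
Bob: prior odds 0.137/0.863 = 0.15875; posterior odds 1.1363; posterior probability 0.532.

Alice: 0.234; Bob: 0.532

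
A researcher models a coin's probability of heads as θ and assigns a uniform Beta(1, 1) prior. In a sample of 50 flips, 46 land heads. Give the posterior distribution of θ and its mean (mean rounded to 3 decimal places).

Observing 46 successes and 4 failures updates Beta(1, 1) by adding the success and failure counts to the two shape parameters: α = 1+46 = 47, β = 1+4 = 5.
Posterior mean = α/(α+β) = 47/52 = 0.904.

Posterior: Beta(47, 5); mean ≈ 0.904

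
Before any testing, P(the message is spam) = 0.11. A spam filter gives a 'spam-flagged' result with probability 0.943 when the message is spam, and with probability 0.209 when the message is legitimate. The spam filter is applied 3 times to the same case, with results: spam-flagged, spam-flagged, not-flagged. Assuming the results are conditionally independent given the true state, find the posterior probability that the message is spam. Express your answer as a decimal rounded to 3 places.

Let H be the event that the message is spam; start with P(H) = 0.11. P('spam-flagged'|H) = 0.943, P('spam-flagged'|¬H) = 0.209.
Update on result 1 ('spam-flagged'): P(H) ← 0.943·0.1100 / (0.943·0.1100 + 0.209·0.8900) = 0.10373/0.28974 = 0.3580.
Update on result 2 ('spam-flagged'): P(H) ← 0.943·0.3580 / (0.943·0.3580 + 0.209·0.6420) = 0.33760/0.47178 = 0.7156.
Update on result 3 ('not-flagged'): P(H) ← 0.057·0.7156 / (0.057·0.7156 + 0.791·0.2844) = 0.040789/0.26575 = 0.1535.

Posterior P(H) ≈ 0.153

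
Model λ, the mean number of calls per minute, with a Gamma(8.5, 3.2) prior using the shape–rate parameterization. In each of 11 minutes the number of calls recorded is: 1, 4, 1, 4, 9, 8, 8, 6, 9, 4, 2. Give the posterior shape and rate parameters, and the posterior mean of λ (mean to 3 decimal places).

Posterior: Gamma(shape=64.5, rate=14.2); mean ≈ 4.542

The Poisson likelihood adds the total count to the shape and the number of exposure periods to the rate. Here ∑xᵢ = 56 and n = 11, so shape 8.5→64.5 and rate 3.2→14.2.
Posterior mean = shape/rate = 64.5/14.2 = 4.542.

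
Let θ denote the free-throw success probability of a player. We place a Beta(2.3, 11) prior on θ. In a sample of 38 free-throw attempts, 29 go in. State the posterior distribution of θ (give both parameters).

Observing 29 successes and 9 failures updates Beta(2.3, 11) by adding the success and failure counts to the two shape parameters: α = 2.3+29 = 31.3, β = 11+9 = 20.

Posterior: Beta(31.3, 20)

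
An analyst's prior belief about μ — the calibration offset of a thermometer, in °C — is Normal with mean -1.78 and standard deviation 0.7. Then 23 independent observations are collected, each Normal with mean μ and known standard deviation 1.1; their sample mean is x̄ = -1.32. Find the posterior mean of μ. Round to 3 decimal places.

Posterior mean ≈ -1.365

Prior precision 1/τ₀² = 1/0.7² = 2.04082; data precision n/σ² = 23/1.1² = 19.0083.
Posterior precision = 2.04082 + 19.0083 = 21.0491.
Posterior mean = (2.04082·-1.78 + 19.0083·-1.32) / 21.0491 = -1.365.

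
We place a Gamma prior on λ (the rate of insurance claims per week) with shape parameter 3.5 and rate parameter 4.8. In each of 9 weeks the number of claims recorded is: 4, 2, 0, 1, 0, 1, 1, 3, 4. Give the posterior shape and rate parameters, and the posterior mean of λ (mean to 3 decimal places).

Total count ∑xᵢ = 16 over n = 9 weeks.
Gamma is conjugate to the Poisson likelihood: posterior is Gamma(shape = 3.5+16 = 19.5, rate = 4.8+9 = 13.8).
E[λ | data] = 19.5/13.8 = 1.413.

Posterior: Gamma(shape=19.5, rate=13.8); mean ≈ 1.413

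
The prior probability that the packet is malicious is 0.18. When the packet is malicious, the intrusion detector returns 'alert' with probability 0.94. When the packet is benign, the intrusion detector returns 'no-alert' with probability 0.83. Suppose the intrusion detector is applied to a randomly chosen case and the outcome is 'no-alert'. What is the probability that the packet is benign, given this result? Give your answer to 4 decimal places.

Write H for 'the packet is malicious'. Prior odds H:¬H = 0.18/0.82 = 0.21951. For the 'no-alert' outcome, the likelihood ratio is 0.06/0.83 = 0.072289.
Posterior odds = 0.21951 × 0.072289 = 0.015868, so P(H|E) = 0.015868/(1+0.015868) = 0.0156. Then P(¬H|E) = 1 − 0.0156 = 0.9844.

P(¬H | E) ≈ 0.9844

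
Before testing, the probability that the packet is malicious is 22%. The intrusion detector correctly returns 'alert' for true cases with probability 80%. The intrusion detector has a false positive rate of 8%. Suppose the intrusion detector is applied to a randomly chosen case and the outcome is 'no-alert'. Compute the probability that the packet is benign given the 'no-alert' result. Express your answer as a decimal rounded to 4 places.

P(¬H | E) ≈ 0.9422

Write H for 'the packet is malicious'. Prior odds H:¬H = 0.22/0.78 = 0.28205. For the 'no-alert' outcome, the likelihood ratio is 0.2/0.92 = 0.21739.
Posterior odds = 0.28205 × 0.21739 = 0.061315, so P(H|E) = 0.061315/(1+0.061315) = 0.0578. Then P(¬H|E) = 1 − 0.0578 = 0.9422.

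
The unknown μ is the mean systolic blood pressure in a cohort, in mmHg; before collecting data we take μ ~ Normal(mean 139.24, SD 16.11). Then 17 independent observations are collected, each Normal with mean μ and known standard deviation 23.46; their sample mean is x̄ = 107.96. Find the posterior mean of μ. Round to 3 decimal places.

With known σ, the Normal prior is conjugate. Weight on the data is w = (n/σ²)/(n/σ² + 1/τ₀²) = 0.0308882/(0.0308882+0.00385309) = 0.88909.
Posterior mean = w·x̄ + (1−w)·μ₀ = 0.88909·107.96 + 0.11091·139.24 = 111.429.

Posterior mean ≈ 111.429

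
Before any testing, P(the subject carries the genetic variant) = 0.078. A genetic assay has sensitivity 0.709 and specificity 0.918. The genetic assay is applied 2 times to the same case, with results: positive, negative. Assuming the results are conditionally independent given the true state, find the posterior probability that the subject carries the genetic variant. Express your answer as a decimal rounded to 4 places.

Posterior P(H) ≈ 0.1882

Let H be the event that the subject carries the genetic variant; start with P(H) = 0.078. P('positive'|H) = 0.709, P('positive'|¬H) = 0.082.
Update on result 1 ('positive'): P(H) ← 0.709·0.0780 / (0.709·0.0780 + 0.082·0.9220) = 0.055302/0.13091 = 0.4225.
Update on result 2 ('negative'): P(H) ← 0.291·0.4225 / (0.291·0.4225 + 0.918·0.5775) = 0.12293/0.65312 = 0.1882.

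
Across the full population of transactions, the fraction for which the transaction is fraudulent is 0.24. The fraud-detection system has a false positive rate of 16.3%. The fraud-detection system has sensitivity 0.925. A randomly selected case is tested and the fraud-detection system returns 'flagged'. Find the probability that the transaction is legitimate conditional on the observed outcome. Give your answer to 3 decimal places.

P(¬H | E) ≈ 0.358

Write H for 'the transaction is fraudulent'. Prior odds H:¬H = 0.24/0.76 = 0.31579. For the 'flagged' outcome, the likelihood ratio is 0.925/0.163 = 5.6748.
Posterior odds = 0.31579 × 5.6748 = 1.7921, so P(H|E) = 1.7921/(1+1.7921) = 0.642. Then P(¬H|E) = 1 − 0.642 = 0.358.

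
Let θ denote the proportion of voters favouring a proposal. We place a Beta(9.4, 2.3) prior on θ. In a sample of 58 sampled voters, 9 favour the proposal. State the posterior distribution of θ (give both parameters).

Posterior: Beta(18.4, 51.3)

The binomial likelihood is conjugate to the Beta prior: with 9 successes and 49 failures, the posterior is Beta(9.4+9, 2.3+49) = Beta(18.4, 51.3).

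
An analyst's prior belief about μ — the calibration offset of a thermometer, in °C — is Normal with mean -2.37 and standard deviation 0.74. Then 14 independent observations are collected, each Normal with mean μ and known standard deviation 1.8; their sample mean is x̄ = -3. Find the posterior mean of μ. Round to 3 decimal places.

With known σ, the Normal prior is conjugate. Weight on the data is w = (n/σ²)/(n/σ² + 1/τ₀²) = 4.32099/(4.32099+1.82615) = 0.70293.
Posterior mean = w·x̄ + (1−w)·μ₀ = 0.70293·-3 + 0.29707·-2.37 = -2.813.

Posterior mean ≈ -2.813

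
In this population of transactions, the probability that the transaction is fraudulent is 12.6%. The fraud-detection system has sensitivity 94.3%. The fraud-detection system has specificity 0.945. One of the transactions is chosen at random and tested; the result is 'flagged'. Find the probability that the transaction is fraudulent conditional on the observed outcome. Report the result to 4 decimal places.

Let H be the event that the transaction is fraudulent. P(H) = 0.126, so P(¬H) = 0.874. With E the 'flagged' result, P(E|H) = 0.943 and P(E|¬H) = 0.055.
P(E) = 0.943·0.126 + 0.055·0.874 = 0.11882 + 0.048070 = 0.16689.
By Bayes' theorem, P(H|E) = 0.11882 / 0.16689 = 0.7120.

P(H | E) ≈ 0.7120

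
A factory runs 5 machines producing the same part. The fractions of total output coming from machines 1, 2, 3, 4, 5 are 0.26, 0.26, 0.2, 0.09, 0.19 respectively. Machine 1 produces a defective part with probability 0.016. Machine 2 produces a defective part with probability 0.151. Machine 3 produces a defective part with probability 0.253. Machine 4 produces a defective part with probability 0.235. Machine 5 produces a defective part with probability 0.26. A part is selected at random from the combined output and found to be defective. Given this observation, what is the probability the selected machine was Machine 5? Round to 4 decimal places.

Posterior probability ≈ 0.3002

Tabulate prior·likelihood by source: [1] prior 0.26, lik 0.016, product 0.004160; [2] prior 0.26, lik 0.151, product 0.03926; [3] prior 0.2, lik 0.253, product 0.05060; [4] prior 0.09, lik 0.235, product 0.02115; [5] prior 0.19, lik 0.26, product 0.04940.
Normalizing constant = 0.16457; the posterior for Machine 5 is its product over the sum, 0.04940/0.16457 = 0.3002.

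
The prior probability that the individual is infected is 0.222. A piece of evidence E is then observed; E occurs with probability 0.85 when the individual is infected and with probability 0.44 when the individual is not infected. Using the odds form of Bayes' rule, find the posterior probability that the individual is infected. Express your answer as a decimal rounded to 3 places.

Prior odds = 0.222/(1−0.222) = 0.28535. In log-odds, ln(0.28535) = -1.2540.
Add log likelihood ratio: ln(1.9318) = 0.65846.
Posterior log-odds = -0.59559, so posterior odds = exp(-0.59559) = 0.55124. Converting, P(H|E) = 0.55124/1.5512 = 0.355.

Posterior probability ≈ 0.355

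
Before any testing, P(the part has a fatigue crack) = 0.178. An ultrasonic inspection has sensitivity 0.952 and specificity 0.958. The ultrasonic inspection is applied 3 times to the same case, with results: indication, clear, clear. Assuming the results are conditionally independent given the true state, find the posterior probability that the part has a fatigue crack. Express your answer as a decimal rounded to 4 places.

With H the event that the part has a fatigue crack, the joint likelihood of the observed sequence is P(data|H) = 0.952·0.048·0.048 = 0.0021934 and P(data|¬H) = 0.042·0.958·0.958 = 0.038546.
Bayes: P(H|data) = 0.178·0.0021934 / (0.178·0.0021934 + 0.822·0.038546) = 0.00039043/0.032075 = 0.0122.

Posterior P(H) ≈ 0.0122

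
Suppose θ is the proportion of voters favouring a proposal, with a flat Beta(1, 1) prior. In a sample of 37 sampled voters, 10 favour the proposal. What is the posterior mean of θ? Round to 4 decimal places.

Posterior mean ≈ 0.2821

The binomial likelihood is conjugate to the Beta prior: with 10 successes and 27 failures, the posterior is Beta(1+10, 1+27) = Beta(11, 28).
E[θ | data] = 11/(11+28) = 0.2821.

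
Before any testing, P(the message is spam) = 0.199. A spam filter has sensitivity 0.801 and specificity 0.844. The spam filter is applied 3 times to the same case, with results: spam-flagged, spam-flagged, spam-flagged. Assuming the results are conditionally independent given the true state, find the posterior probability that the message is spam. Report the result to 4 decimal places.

With H the event that the message is spam, the joint likelihood of the observed sequence is P(data|H) = 0.801·0.801·0.801 = 0.51392 and P(data|¬H) = 0.156·0.156·0.156 = 0.0037964.
Bayes: P(H|data) = 0.199·0.51392 / (0.199·0.51392 + 0.801·0.0037964) = 0.10227/0.10531 = 0.9711.

Posterior P(H) ≈ 0.9711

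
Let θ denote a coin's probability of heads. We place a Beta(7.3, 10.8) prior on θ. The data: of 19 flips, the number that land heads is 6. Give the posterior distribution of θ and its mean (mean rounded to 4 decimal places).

Posterior: Beta(13.3, 23.8); mean ≈ 0.3585

Observing 6 successes and 13 failures updates Beta(7.3, 10.8) by adding the success and failure counts to the two shape parameters: α = 7.3+6 = 13.3, β = 10.8+13 = 23.8.
Posterior mean = α/(α+β) = 13.3/37.1 = 0.3585.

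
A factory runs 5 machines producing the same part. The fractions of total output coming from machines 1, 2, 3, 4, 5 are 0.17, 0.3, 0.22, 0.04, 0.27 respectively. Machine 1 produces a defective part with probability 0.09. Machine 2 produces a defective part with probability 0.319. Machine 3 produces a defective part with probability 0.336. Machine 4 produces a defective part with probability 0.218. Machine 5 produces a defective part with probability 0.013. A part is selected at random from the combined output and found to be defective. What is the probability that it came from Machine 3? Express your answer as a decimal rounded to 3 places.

Posterior probability ≈ 0.375

Tabulate prior·likelihood by source: [1] prior 0.17, lik 0.09, product 0.01530; [2] prior 0.3, lik 0.319, product 0.09570; [3] prior 0.22, lik 0.336, product 0.07392; [4] prior 0.04, lik 0.218, product 0.008720; [5] prior 0.27, lik 0.013, product 0.003510.
Normalizing constant = 0.19715; the posterior for Machine 3 is its product over the sum, 0.07392/0.19715 = 0.375.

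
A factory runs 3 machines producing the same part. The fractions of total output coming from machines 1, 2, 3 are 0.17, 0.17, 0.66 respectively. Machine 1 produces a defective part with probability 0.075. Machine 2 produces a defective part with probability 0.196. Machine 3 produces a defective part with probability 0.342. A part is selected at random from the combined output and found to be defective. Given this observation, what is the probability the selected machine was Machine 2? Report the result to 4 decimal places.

Posterior probability ≈ 0.1226

Tabulate prior·likelihood by source: [1] prior 0.17, lik 0.075, product 0.01275; [2] prior 0.17, lik 0.196, product 0.03332; [3] prior 0.66, lik 0.342, product 0.2257.
Normalizing constant = 0.27179; the posterior for Machine 2 is its product over the sum, 0.03332/0.27179 = 0.1226.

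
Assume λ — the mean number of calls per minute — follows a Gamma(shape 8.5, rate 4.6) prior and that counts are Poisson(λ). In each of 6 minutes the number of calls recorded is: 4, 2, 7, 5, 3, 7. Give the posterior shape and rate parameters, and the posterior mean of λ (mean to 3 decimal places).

Posterior: Gamma(shape=36.5, rate=10.6); mean ≈ 3.443

The Poisson likelihood adds the total count to the shape and the number of exposure periods to the rate. Here ∑xᵢ = 28 and n = 6, so shape 8.5→36.5 and rate 4.6→10.6.
E[λ | data] = 36.5/10.6 = 3.443.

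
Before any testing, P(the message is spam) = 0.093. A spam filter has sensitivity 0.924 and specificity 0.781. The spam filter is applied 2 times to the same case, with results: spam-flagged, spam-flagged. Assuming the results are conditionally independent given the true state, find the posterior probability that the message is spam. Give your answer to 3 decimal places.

Let H be the event that the message is spam; start with P(H) = 0.093. P('spam-flagged'|H) = 0.924, P('spam-flagged'|¬H) = 0.219.
Update on result 1 ('spam-flagged'): P(H) ← 0.924·0.0930 / (0.924·0.0930 + 0.219·0.9070) = 0.085932/0.28457 = 0.3020.
Update on result 2 ('spam-flagged'): P(H) ← 0.924·0.3020 / (0.924·0.3020 + 0.219·0.6980) = 0.27903/0.43189 = 0.6461.

Posterior P(H) ≈ 0.646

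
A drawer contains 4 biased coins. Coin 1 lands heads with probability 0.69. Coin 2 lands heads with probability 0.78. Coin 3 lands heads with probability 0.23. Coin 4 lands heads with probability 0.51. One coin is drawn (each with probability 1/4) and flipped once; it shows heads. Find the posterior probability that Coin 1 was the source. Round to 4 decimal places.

Tabulate prior·likelihood by source: [1] prior 0.25, lik 0.69, product 0.1725; [2] prior 0.25, lik 0.78, product 0.1950; [3] prior 0.25, lik 0.23, product 0.05750; [4] prior 0.25, lik 0.51, product 0.1275.
Normalizing constant = 0.55250; the posterior for Coin 1 is its product over the sum, 0.1725/0.55250 = 0.3122.

Posterior probability ≈ 0.3122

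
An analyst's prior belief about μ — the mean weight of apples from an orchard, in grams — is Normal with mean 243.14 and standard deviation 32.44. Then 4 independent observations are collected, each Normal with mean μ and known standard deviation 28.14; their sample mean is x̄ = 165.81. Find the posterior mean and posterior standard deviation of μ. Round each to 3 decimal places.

With known σ, the Normal prior is conjugate. Weight on the data is w = (n/σ²)/(n/σ² + 1/τ₀²) = 0.00505140/(0.00505140+0.00095025) = 0.84167.
Posterior mean = w·x̄ + (1−w)·μ₀ = 0.84167·165.81 + 0.15833·243.14 = 178.054. Posterior variance = 1/(0.00505140+0.00095025) = 166.621, so SD = 12.908.

Posterior mean ≈ 178.054; posterior SD ≈ 12.908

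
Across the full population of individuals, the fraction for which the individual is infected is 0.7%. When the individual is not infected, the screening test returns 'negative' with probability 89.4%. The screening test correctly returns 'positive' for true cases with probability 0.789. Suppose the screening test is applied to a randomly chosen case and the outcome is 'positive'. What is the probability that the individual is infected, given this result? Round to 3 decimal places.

P(H | E) ≈ 0.050

Write H for 'the individual is infected'. Prior odds H:¬H = 0.007/0.993 = 0.0070493. For the 'positive' outcome, the likelihood ratio is 0.789/0.106 = 7.4434.
Posterior odds = 0.0070493 × 7.4434 = 0.052471, so P(H|E) = 0.052471/(1+0.052471) = 0.050.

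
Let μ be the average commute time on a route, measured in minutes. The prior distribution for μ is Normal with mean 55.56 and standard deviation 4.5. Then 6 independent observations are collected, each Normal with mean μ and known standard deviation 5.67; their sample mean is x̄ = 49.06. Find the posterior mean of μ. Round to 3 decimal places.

Prior precision 1/τ₀² = 1/4.5² = 0.0493827; data precision n/σ² = 6/5.67² = 0.186632.
Posterior precision = 0.0493827 + 0.186632 = 0.236014.
Posterior mean = (0.0493827·55.56 + 0.186632·49.06) / 0.236014 = 50.420.

Posterior mean ≈ 50.420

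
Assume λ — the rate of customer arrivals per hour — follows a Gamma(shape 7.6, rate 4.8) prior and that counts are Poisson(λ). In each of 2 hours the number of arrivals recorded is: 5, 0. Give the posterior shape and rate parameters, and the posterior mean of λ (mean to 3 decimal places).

Total count ∑xᵢ = 5 over n = 2 hours.
Gamma is conjugate to the Poisson likelihood: posterior is Gamma(shape = 7.6+5 = 12.6, rate = 4.8+2 = 6.8).
E[λ | data] = 12.6/6.8 = 1.853.

Posterior: Gamma(shape=12.6, rate=6.8); mean ≈ 1.853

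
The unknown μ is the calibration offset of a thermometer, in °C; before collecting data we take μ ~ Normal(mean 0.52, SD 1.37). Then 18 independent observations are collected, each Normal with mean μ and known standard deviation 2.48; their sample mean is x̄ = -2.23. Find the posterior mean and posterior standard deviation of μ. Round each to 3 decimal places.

Prior precision 1/τ₀² = 1/1.37² = 0.532793; data precision n/σ² = 18/2.48² = 2.92664.
Posterior precision = 0.532793 + 2.92664 = 3.45943, giving posterior SD = 1/√3.45943 = 0.538.
Posterior mean = (0.532793·0.52 + 2.92664·-2.23) / 3.45943 = -1.806.

Posterior mean ≈ -1.806; posterior SD ≈ 0.538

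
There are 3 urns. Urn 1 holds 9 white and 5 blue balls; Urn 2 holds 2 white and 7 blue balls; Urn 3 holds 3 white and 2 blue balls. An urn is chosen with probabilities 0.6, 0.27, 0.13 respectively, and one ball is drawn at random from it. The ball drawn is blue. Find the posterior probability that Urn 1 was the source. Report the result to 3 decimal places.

Tabulate prior·likelihood by source: [1] prior 0.6, lik 0.3571, product 0.2143; [2] prior 0.27, lik 0.7778, product 0.2100; [3] prior 0.13, lik 0.4, product 0.05200.
Normalizing constant = 0.47629; the posterior for Urn 1 is its product over the sum, 0.2143/0.47629 = 0.450.

Posterior probability ≈ 0.450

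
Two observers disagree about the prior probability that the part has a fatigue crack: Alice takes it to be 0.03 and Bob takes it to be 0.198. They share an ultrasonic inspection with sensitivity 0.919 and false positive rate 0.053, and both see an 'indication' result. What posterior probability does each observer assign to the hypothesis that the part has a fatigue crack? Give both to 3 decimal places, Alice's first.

The likelihood ratio for an 'indication' result is 0.919/0.053 = 17.340.
Alice: prior odds 0.03/0.97 = 0.030928; posterior odds 0.53628; posterior probability 0.349.
Bob: prior odds 0.198/0.802 = 0.24688; posterior odds 4.2809; posterior probability 0.811.

Alice: 0.349; Bob: 0.811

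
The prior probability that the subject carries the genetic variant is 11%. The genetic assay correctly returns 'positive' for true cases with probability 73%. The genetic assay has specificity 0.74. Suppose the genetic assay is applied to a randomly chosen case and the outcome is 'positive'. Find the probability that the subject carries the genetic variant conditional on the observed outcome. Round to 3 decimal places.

Let H be the event that the subject carries the genetic variant. P(H) = 0.11, so P(¬H) = 0.89. With E the 'positive' result, P(E|H) = 0.73 and P(E|¬H) = 0.26.
P(E) = 0.73·0.11 + 0.26·0.89 = 0.080300 + 0.23140 = 0.31170.
By Bayes' theorem, P(H|E) = 0.080300 / 0.31170 = 0.258.

P(H | E) ≈ 0.258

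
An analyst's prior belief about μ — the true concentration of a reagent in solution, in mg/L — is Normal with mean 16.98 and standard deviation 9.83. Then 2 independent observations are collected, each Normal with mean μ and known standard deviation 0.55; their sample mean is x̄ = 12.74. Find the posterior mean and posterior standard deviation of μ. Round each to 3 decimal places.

With known σ, the Normal prior is conjugate. Weight on the data is w = (n/σ²)/(n/σ² + 1/τ₀²) = 6.61157/(6.61157+0.0103489) = 0.99844.
Posterior mean = w·x̄ + (1−w)·μ₀ = 0.99844·12.74 + 0.0015628·16.98 = 12.747. Posterior variance = 1/(6.61157+0.0103489) = 0.151014, so SD = 0.389.

Posterior mean ≈ 12.747; posterior SD ≈ 0.389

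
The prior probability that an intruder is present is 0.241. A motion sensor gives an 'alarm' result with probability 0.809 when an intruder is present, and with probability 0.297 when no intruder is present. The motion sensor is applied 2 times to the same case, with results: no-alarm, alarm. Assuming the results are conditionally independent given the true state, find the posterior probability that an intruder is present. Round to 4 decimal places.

Let H be the event that an intruder is present; start with P(H) = 0.241. P('alarm'|H) = 0.809, P('alarm'|¬H) = 0.297.
Update on result 1 ('no-alarm'): P(H) ← 0.191·0.2410 / (0.191·0.2410 + 0.703·0.7590) = 0.046031/0.57961 = 0.0794.
Update on result 2 ('alarm'): P(H) ← 0.809·0.0794 / (0.809·0.0794 + 0.297·0.9206) = 0.064249/0.33766 = 0.1903.

Posterior P(H) ≈ 0.1903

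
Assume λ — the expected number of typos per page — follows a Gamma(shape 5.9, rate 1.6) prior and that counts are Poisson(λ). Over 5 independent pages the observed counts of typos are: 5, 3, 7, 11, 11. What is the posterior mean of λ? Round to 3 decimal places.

Total count ∑xᵢ = 37 over n = 5 pages.
Gamma is conjugate to the Poisson likelihood: posterior is Gamma(shape = 5.9+37 = 42.9, rate = 1.6+5 = 6.6).
Posterior mean = shape/rate = 42.9/6.6 = 6.500.

Posterior mean ≈ 6.500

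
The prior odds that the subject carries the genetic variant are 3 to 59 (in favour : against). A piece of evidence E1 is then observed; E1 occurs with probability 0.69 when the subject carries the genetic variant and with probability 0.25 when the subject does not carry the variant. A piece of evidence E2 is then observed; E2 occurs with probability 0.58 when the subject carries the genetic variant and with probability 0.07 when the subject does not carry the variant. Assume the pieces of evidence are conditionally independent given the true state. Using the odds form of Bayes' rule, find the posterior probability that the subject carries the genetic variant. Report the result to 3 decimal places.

Posterior probability ≈ 0.538

Prior odds = 3/59 = 0.050847.
Likelihood ratio for E1 = 0.69/0.25 = 2.7600.
Likelihood ratio for E2 = 0.58/0.07 = 8.2857.
Posterior odds = prior odds × LR₁ × LR₂ = 1.1628.
Posterior probability = odds/(1+odds) = 1.1628/2.1628 = 0.538.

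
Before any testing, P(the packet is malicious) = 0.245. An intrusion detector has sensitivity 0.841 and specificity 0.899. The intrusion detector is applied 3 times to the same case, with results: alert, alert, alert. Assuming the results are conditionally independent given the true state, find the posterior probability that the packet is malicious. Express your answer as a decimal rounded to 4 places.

Let H be the event that the packet is malicious; start with P(H) = 0.245. P('alert'|H) = 0.841, P('alert'|¬H) = 0.101.
Update on result 1 ('alert'): P(H) ← 0.841·0.2450 / (0.841·0.2450 + 0.101·0.7550) = 0.20604/0.28230 = 0.7299.
Update on result 2 ('alert'): P(H) ← 0.841·0.7299 / (0.841·0.7299 + 0.101·0.2701) = 0.61383/0.64111 = 0.9574.
Update on result 3 ('alert'): P(H) ← 0.841·0.9574 / (0.841·0.9574 + 0.101·0.0426) = 0.80521/0.80951 = 0.9947.

Posterior P(H) ≈ 0.9947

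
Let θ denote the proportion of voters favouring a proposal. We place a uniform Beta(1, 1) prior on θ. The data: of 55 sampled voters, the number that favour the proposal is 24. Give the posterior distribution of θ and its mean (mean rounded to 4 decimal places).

Observing 24 successes and 31 failures updates Beta(1, 1) by adding the success and failure counts to the two shape parameters: α = 1+24 = 25, β = 1+31 = 32.
Posterior mean = α/(α+β) = 25/57 = 0.4386.

Posterior: Beta(25, 32); mean ≈ 0.4386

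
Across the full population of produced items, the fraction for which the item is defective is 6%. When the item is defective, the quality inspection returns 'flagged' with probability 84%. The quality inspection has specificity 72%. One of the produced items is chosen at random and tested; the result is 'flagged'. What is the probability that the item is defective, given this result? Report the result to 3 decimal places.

P(H | E) ≈ 0.161

Let H be the event that the item is defective. P(H) = 0.06, so P(¬H) = 0.94. With E the 'flagged' result, P(E|H) = 0.84 and P(E|¬H) = 0.28.
P(E) = 0.84·0.06 + 0.28·0.94 = 0.050400 + 0.26320 = 0.31360.
By Bayes' theorem, P(H|E) = 0.050400 / 0.31360 = 0.161.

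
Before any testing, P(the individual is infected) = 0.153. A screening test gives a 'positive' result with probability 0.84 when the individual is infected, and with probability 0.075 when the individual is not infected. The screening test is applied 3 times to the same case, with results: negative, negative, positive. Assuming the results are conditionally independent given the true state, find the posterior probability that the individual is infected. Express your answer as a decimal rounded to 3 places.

With H the event that the individual is infected, the joint likelihood of the observed sequence is P(data|H) = 0.16·0.16·0.84 = 0.021504 and P(data|¬H) = 0.925·0.925·0.075 = 0.064172.
Bayes: P(H|data) = 0.153·0.021504 / (0.153·0.021504 + 0.847·0.064172) = 0.0032901/0.057644 = 0.0571.

Posterior P(H) ≈ 0.057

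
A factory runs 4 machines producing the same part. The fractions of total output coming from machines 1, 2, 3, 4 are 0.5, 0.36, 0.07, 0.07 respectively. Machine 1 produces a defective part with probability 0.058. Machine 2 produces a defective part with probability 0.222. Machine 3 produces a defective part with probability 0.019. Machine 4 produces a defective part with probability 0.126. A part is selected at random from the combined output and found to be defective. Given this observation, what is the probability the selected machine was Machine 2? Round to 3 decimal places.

P(defective|M1) = 0.058; P(defective|M2) = 0.222; P(defective|M3) = 0.019; P(defective|M4) = 0.126.
Prior × likelihood for each source: 0.5·0.058=0.02900, 0.36·0.222=0.07992, 0.07·0.019=0.001330, 0.07·0.126=0.008820. Summing gives P(defective) = 0.11907.
P(Machine 2 | defective) = 0.07992 / 0.11907 = 0.671.

Posterior probability ≈ 0.671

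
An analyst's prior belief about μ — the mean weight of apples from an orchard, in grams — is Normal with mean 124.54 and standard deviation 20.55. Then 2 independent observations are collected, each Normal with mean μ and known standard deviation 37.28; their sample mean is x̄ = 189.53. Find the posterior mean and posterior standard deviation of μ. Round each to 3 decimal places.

Posterior mean ≈ 149.106; posterior SD ≈ 16.207

Prior precision 1/τ₀² = 1/20.55² = 0.00236797; data precision n/σ² = 2/37.28² = 0.00143906.
Posterior precision = 0.00236797 + 0.00143906 = 0.00380703, giving posterior SD = 1/√0.00380703 = 16.207.
Posterior mean = (0.00236797·124.54 + 0.00143906·189.53) / 0.00380703 = 149.106.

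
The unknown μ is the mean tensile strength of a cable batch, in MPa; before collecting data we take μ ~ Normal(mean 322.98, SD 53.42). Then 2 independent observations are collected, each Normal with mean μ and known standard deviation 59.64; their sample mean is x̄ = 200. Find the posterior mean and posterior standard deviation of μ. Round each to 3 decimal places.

Posterior mean ≈ 247.217; posterior SD ≈ 33.101

With known σ, the Normal prior is conjugate. Weight on the data is w = (n/σ²)/(n/σ² + 1/τ₀²) = 0.00056228/(0.00056228+0.00035042) = 0.61606.
Posterior mean = w·x̄ + (1−w)·μ₀ = 0.61606·200 + 0.38394·322.98 = 247.217. Posterior variance = 1/(0.00056228+0.00035042) = 1095.64, so SD = 33.101.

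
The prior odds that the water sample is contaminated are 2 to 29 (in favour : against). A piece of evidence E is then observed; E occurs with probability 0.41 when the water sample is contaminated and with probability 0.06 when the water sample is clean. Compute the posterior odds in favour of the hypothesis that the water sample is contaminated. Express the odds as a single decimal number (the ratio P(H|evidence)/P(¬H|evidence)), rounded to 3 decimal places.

Prior odds = 2/29 = 0.068966. In log-odds, ln(0.068966) = -2.6741.
Add log likelihood ratio: ln(6.8333) = 1.9218.
Posterior log-odds = -0.75234, so posterior odds = exp(-0.75234) = 0.47126.

Posterior odds ≈ 0.471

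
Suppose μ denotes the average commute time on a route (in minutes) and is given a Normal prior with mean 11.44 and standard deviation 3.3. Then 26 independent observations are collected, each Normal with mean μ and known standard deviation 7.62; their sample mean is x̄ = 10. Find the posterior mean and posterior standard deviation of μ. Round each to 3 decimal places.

Posterior mean ≈ 10.245; posterior SD ≈ 1.361

Prior precision 1/τ₀² = 1/3.3² = 0.0918274; data precision n/σ² = 26/7.62² = 0.447779.
Posterior precision = 0.0918274 + 0.447779 = 0.539606, giving posterior SD = 1/√0.539606 = 1.361.
Posterior mean = (0.0918274·11.44 + 0.447779·10) / 0.539606 = 10.245.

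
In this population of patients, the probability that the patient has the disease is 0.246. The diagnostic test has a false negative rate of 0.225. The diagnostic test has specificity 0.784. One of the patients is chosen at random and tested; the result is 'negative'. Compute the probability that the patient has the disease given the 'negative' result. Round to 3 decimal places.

Let H be the event that the patient has the disease. P(H) = 0.246, so P(¬H) = 0.754. With E the 'negative' result, P(E|H) = 0.225 and P(E|¬H) = 0.784.
P(E) = 0.225·0.246 + 0.784·0.754 = 0.055350 + 0.59114 = 0.64649.
By Bayes' theorem, P(H|E) = 0.055350 / 0.64649 = 0.086.

P(H | E) ≈ 0.086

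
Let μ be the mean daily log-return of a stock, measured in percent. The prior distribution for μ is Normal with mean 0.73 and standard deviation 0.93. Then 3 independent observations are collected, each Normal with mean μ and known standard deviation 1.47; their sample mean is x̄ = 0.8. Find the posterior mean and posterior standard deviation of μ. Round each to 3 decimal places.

Posterior mean ≈ 0.768; posterior SD ≈ 0.627

With known σ, the Normal prior is conjugate. Weight on the data is w = (n/σ²)/(n/σ² + 1/τ₀²) = 1.38831/(1.38831+1.15620) = 0.54561.
Posterior mean = w·x̄ + (1−w)·μ₀ = 0.54561·0.8 + 0.45439·0.73 = 0.768. Posterior variance = 1/(1.38831+1.15620) = 0.393002, so SD = 0.627.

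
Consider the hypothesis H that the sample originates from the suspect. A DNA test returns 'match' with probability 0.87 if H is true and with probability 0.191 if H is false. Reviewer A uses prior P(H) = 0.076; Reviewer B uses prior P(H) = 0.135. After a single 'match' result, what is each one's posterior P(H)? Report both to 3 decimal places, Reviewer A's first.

P('+'|H) = 0.87, P('+'|¬H) = 0.191.
Reviewer A: numerator 0.87·0.076 = 0.066120; evidence = 0.066120+0.191·0.924 = 0.24260; posterior = 0.273.
Reviewer B: numerator 0.87·0.135 = 0.11745; evidence = 0.11745+0.191·0.865 = 0.28266; posterior = 0.416.

Reviewer A: 0.273; Reviewer B: 0.416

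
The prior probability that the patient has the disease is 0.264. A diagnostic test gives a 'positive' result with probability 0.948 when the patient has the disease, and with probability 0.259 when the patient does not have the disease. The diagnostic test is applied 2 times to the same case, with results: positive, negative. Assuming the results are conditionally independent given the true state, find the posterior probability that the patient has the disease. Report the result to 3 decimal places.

Posterior P(H) ≈ 0.084

With H the event that the patient has the disease, the joint likelihood of the observed sequence is P(data|H) = 0.948·0.052 = 0.049296 and P(data|¬H) = 0.259·0.741 = 0.19192.
Bayes: P(H|data) = 0.264·0.049296 / (0.264·0.049296 + 0.736·0.19192) = 0.013014/0.15427 = 0.0844.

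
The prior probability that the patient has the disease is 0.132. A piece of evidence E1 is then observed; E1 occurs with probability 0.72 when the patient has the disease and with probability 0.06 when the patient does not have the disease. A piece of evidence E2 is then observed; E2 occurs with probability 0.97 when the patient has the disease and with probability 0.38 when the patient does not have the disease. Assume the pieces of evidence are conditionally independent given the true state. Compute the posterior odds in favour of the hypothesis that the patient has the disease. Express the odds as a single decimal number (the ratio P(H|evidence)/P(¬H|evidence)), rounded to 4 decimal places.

Prior odds = 0.132/(1−0.132) = 0.15207. In log-odds, ln(0.15207) = -1.8834.
Add log likelihood ratios: ln(12.000) + ln(2.5526) = 3.4220.
Posterior log-odds = 1.5386, so posterior odds = exp(1.5386) = 4.6583.

Posterior odds ≈ 4.6583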